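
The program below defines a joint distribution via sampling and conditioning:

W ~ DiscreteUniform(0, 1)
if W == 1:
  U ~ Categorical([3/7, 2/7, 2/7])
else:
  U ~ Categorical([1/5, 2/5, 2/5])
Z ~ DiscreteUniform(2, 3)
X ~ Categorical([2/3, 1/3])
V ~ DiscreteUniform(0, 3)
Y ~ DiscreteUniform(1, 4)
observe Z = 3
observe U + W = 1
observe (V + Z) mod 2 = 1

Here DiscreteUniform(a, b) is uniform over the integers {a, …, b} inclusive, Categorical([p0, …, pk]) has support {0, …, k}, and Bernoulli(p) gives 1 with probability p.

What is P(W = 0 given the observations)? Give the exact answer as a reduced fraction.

Enumerate traces; 32 have nonzero weight after conditioning:
  (W=0, U=1, Z=3, X=0, V=0, Y=1) weight 1/240
  (W=0, U=1, Z=3, X=0, V=0, Y=2) weight 1/240
  (W=0, U=1, Z=3, X=0, V=0, Y=3) weight 1/240
  (W=0, U=1, Z=3, X=0, V=0, Y=4) weight 1/240
  (W=0, U=1, Z=3, X=0, V=2, Y=1) weight 1/240
  (W=0, U=1, Z=3, X=0, V=2, Y=2) weight 1/240
  (W=0, U=1, Z=3, X=0, V=2, Y=3) weight 1/240
  (W=0, U=1, Z=3, X=0, V=2, Y=4) weight 1/240
  (W=1, U=0, Z=3, X=0, V=0, Y=1) weight 1/224
  … 23 more
Group by W:
  weight(W=0) = 1/20
  weight(W=1) = 3/56
Total weight = 1/20 + 3/56 = 29/280
P(W=0 | obs) = 1/20 / 29/280 = 14/29
P(W=1 | obs) = 3/56 / 29/280 = 15/29

P(W = 0 | obs) = 14/29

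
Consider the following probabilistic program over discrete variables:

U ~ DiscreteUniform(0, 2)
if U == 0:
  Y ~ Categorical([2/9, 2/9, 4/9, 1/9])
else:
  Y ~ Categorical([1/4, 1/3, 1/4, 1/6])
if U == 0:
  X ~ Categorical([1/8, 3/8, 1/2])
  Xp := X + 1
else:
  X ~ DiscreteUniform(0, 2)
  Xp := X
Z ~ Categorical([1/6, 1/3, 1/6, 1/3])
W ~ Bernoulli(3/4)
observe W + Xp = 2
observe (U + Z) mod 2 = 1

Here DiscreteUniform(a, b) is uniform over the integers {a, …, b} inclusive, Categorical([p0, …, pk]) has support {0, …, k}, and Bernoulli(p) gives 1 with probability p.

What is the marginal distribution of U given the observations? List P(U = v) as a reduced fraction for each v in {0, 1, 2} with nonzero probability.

P(U=0) = 3/11, P(U=1) = 8/33, P(U=2) = 16/33

Enumerate traces; 48 have nonzero weight after conditioning:
  (U=0, Y=0, X=0, Z=1, W=1) weight 1/432
  (U=0, Y=0, X=0, Z=3, W=1) weight 1/432
  (U=0, Y=0, X=1, Z=1, W=0) weight 1/432
  (U=0, Y=0, X=1, Z=3, W=0) weight 1/432
  (U=0, Y=1, X=0, Z=1, W=1) weight 1/432
  (U=0, Y=1, X=0, Z=3, W=1) weight 1/432
  (U=0, Y=1, X=1, Z=1, W=0) weight 1/432
  (U=0, Y=1, X=1, Z=3, W=0) weight 1/432
  (U=1, Y=0, X=1, Z=0, W=1) weight 1/288
  (U=2, Y=0, X=1, Z=1, W=1) weight 1/144
  … 38 more
Group by U:
  weight(U=0) = 1/24
  weight(U=1) = 1/27
  weight(U=2) = 2/27
Total weight = 1/24 + 1/27 + 2/27 = 11/72
P(U=0 | obs) = 1/24 / 11/72 = 3/11
P(U=1 | obs) = 1/27 / 11/72 = 8/33
P(U=2 | obs) = 2/27 / 11/72 = 16/33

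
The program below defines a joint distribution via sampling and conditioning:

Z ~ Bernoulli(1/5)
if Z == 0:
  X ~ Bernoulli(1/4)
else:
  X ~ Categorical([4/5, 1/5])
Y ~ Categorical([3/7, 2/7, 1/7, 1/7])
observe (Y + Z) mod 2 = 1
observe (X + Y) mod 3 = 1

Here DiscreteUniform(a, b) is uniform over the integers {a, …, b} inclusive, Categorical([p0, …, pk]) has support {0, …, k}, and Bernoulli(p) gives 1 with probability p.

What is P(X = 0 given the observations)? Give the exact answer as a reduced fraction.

Enumerate traces; 3 have nonzero weight after conditioning:
  (Z=0, X=0, Y=1) weight 6/35
  (Z=0, X=1, Y=3) weight 1/35
  (Z=1, X=1, Y=0) weight 3/175
Group by X:
  weight(X=0) = 6/35
  weight(X=1) = 8/175
Total weight = 6/35 + 8/175 = 38/175
P(X=0 | obs) = 6/35 / 38/175 = 15/19
P(X=1 | obs) = 8/175 / 38/175 = 4/19

P(X = 0 | obs) = 15/19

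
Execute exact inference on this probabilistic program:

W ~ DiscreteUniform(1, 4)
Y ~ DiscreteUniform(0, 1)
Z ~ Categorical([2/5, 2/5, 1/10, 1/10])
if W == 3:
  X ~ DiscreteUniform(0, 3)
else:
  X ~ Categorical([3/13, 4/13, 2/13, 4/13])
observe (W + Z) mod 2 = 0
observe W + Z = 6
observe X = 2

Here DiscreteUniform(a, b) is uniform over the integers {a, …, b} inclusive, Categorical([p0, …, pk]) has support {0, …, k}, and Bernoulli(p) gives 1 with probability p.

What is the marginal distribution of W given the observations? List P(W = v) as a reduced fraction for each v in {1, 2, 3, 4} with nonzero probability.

Enumerate traces; 4 have nonzero weight after conditioning:
  (W=3, Y=0, Z=3, X=2) weight 1/320
  (W=3, Y=1, Z=3, X=2) weight 1/320
  (W=4, Y=0, Z=2, X=2) weight 1/520
  (W=4, Y=1, Z=2, X=2) weight 1/520
Group by W:
  weight(W=3) = 1/160
  weight(W=4) = 1/260
Total weight = 1/160 + 1/260 = 21/2080
P(W=3 | obs) = 1/160 / 21/2080 = 13/21
P(W=4 | obs) = 1/260 / 21/2080 = 8/21

P(W=3) = 13/21, P(W=4) = 8/21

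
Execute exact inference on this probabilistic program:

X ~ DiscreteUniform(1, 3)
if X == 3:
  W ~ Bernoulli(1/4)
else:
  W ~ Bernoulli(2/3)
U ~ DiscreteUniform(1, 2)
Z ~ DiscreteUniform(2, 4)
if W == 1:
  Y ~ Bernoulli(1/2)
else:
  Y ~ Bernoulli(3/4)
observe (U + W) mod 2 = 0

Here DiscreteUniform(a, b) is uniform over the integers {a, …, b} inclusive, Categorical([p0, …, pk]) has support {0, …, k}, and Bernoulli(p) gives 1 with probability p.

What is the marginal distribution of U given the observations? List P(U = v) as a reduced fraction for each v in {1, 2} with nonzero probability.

Enumerate traces; 36 have nonzero weight after conditioning:
  (X=1, W=0, U=2, Z=2, Y=0) weight 1/216
  (X=1, W=0, U=2, Z=2, Y=1) weight 1/72
  (X=1, W=0, U=2, Z=3, Y=0) weight 1/216
  (X=1, W=0, U=2, Z=3, Y=1) weight 1/72
  (X=1, W=0, U=2, Z=4, Y=0) weight 1/216
  (X=1, W=0, U=2, Z=4, Y=1) weight 1/72
  (X=1, W=1, U=1, Z=2, Y=0) weight 1/54
  (X=1, W=1, U=1, Z=2, Y=1) weight 1/54
  … 28 more
Group by U:
  weight(U=1) = 19/72
  weight(U=2) = 17/72
Total weight = 19/72 + 17/72 = 1/2
P(U=1 | obs) = 19/72 / 1/2 = 19/36
P(U=2 | obs) = 17/72 / 1/2 = 17/36

P(U=1) = 19/36, P(U=2) = 17/36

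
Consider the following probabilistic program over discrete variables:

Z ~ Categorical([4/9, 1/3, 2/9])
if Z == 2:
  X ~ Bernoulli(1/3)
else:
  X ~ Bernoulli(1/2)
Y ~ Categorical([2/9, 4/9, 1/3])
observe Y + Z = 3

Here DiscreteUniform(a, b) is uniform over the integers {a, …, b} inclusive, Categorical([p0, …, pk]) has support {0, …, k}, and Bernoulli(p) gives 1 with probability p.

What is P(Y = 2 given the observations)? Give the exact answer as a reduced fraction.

P(Y = 2 | obs) = 9/17

Enumerate traces; 4 have nonzero weight after conditioning:
  (Z=1, X=0, Y=2) weight 1/18
  (Z=1, X=1, Y=2) weight 1/18
  (Z=2, X=0, Y=1) weight 16/243
  (Z=2, X=1, Y=1) weight 8/243
Group by Y:
  weight(Y=1) = 8/81
  weight(Y=2) = 1/9
Total weight = 8/81 + 1/9 = 17/81
P(Y=1 | obs) = 8/81 / 17/81 = 8/17
P(Y=2 | obs) = 1/9 / 17/81 = 9/17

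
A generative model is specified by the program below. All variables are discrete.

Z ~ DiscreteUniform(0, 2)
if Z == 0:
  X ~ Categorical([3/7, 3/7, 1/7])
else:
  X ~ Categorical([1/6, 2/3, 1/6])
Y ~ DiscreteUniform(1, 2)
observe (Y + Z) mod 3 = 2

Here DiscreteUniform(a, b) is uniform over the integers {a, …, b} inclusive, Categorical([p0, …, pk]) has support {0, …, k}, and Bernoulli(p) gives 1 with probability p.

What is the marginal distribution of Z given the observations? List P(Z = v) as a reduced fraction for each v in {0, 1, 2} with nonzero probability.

Enumerate traces; 6 have nonzero weight after conditioning:
  (Z=0, X=0, Y=2) weight 1/14
  (Z=0, X=1, Y=2) weight 1/14
  (Z=0, X=2, Y=2) weight 1/42
  (Z=1, X=0, Y=1) weight 1/36
  (Z=1, X=1, Y=1) weight 1/9
  (Z=1, X=2, Y=1) weight 1/36
Group by Z:
  weight(Z=0) = 1/6
  weight(Z=1) = 1/6
Total weight = 1/6 + 1/6 = 1/3
P(Z=0 | obs) = 1/6 / 1/3 = 1/2
P(Z=1 | obs) = 1/6 / 1/3 = 1/2

P(Z=0) = 1/2, P(Z=1) = 1/2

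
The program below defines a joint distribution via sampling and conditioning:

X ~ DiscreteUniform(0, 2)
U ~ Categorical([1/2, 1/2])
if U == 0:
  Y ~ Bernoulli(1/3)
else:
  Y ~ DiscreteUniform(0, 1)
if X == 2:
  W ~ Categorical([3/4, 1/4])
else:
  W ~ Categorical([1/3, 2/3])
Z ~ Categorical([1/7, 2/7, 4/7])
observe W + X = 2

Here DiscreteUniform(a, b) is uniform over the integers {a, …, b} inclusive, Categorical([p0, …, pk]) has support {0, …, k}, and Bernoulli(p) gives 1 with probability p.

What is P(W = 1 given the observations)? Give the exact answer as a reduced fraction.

Enumerate traces; 24 have nonzero weight after conditioning:
  (X=1, U=0, Y=0, W=1, Z=0) weight 2/189
  (X=1, U=0, Y=0, W=1, Z=1) weight 4/189
  (X=1, U=0, Y=0, W=1, Z=2) weight 8/189
  (X=1, U=0, Y=1, W=1, Z=0) weight 1/189
  (X=1, U=0, Y=1, W=1, Z=1) weight 2/189
  (X=1, U=0, Y=1, W=1, Z=2) weight 4/189
  (X=1, U=1, Y=0, W=1, Z=0) weight 1/126
  (X=1, U=1, Y=0, W=1, Z=1) weight 1/63
  (X=2, U=0, Y=0, W=0, Z=0) weight 1/84
  … 15 more
Group by W:
  weight(W=0) = 1/4
  weight(W=1) = 2/9
Total weight = 1/4 + 2/9 = 17/36
P(W=0 | obs) = 1/4 / 17/36 = 9/17
P(W=1 | obs) = 2/9 / 17/36 = 8/17

P(W = 1 | obs) = 8/17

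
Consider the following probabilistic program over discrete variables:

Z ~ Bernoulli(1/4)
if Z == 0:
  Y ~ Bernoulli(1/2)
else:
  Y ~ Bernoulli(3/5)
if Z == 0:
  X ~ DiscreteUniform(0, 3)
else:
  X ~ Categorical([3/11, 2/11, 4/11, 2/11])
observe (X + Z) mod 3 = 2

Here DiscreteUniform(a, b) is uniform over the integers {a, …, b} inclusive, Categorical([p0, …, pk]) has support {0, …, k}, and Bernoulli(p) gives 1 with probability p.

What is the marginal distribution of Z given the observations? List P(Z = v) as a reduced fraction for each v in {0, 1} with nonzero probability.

P(Z=0) = 33/41, P(Z=1) = 8/41

Enumerate traces; 4 have nonzero weight after conditioning:
  (Z=0, Y=0, X=2) weight 3/32
  (Z=0, Y=1, X=2) weight 3/32
  (Z=1, Y=0, X=1) weight 1/55
  (Z=1, Y=1, X=1) weight 3/110
Group by Z:
  weight(Z=0) = 3/16
  weight(Z=1) = 1/22
Total weight = 3/16 + 1/22 = 41/176
P(Z=0 | obs) = 3/16 / 41/176 = 33/41
P(Z=1 | obs) = 1/22 / 41/176 = 8/41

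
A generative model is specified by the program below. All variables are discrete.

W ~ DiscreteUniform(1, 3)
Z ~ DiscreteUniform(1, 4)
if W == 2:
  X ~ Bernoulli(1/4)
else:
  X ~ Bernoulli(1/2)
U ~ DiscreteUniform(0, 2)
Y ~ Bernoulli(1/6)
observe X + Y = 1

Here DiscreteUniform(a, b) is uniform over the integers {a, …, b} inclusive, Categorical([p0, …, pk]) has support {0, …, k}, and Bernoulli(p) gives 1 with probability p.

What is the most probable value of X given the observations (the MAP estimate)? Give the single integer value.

argmax_v P(X = v | obs) = 1

Enumerate traces; 72 have nonzero weight after conditioning:
  (W=1, Z=1, X=0, U=0, Y=1) weight 1/432
  (W=1, Z=1, X=0, U=1, Y=1) weight 1/432
  (W=1, Z=1, X=0, U=2, Y=1) weight 1/432
  (W=1, Z=1, X=1, U=0, Y=0) weight 5/432
  (W=1, Z=1, X=1, U=1, Y=0) weight 5/432
  (W=1, Z=1, X=1, U=2, Y=0) weight 5/432
  (W=1, Z=2, X=0, U=0, Y=1) weight 1/432
  (W=1, Z=2, X=0, U=1, Y=1) weight 1/432
  … 64 more
Group by X:
  weight(X=0) = 7/72
  weight(X=1) = 25/72
Total weight = 7/72 + 25/72 = 4/9
P(X=0 | obs) = 7/72 / 4/9 = 7/32
P(X=1 | obs) = 25/72 / 4/9 = 25/32
argmax = 1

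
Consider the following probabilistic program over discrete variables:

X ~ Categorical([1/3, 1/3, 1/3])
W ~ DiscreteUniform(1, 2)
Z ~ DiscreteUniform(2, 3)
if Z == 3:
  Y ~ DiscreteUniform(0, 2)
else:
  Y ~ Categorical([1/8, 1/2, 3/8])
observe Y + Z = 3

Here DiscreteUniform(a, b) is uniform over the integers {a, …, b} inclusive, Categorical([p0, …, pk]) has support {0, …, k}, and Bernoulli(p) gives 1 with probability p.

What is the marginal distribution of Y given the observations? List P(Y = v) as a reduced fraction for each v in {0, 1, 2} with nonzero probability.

Enumerate traces; 12 have nonzero weight after conditioning:
  (X=0, W=1, Z=2, Y=1) weight 1/24
  (X=0, W=1, Z=3, Y=0) weight 1/36
  (X=0, W=2, Z=2, Y=1) weight 1/24
  (X=0, W=2, Z=3, Y=0) weight 1/36
  (X=1, W=1, Z=2, Y=1) weight 1/24
  (X=1, W=1, Z=3, Y=0) weight 1/36
  (X=1, W=2, Z=2, Y=1) weight 1/24
  (X=1, W=2, Z=3, Y=0) weight 1/36
  … 4 more
Group by Y:
  weight(Y=0) = 1/6
  weight(Y=1) = 1/4
Total weight = 1/6 + 1/4 = 5/12
P(Y=0 | obs) = 1/6 / 5/12 = 2/5
P(Y=1 | obs) = 1/4 / 5/12 = 3/5

P(Y=0) = 2/5, P(Y=1) = 3/5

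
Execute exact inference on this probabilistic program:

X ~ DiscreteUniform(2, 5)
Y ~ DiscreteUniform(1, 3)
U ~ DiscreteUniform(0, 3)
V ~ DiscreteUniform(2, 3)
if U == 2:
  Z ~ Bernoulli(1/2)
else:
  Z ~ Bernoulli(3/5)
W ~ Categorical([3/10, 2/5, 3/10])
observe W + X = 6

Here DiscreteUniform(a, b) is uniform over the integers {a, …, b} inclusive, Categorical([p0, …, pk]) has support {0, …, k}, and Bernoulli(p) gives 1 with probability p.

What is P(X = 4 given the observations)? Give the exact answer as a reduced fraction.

Enumerate traces; 96 have nonzero weight after conditioning:
  (X=4, Y=1, U=0, V=2, Z=0, W=2) weight 1/800
  (X=4, Y=1, U=0, V=2, Z=1, W=2) weight 3/1600
  (X=4, Y=1, U=0, V=3, Z=0, W=2) weight 1/800
  (X=4, Y=1, U=0, V=3, Z=1, W=2) weight 3/1600
  (X=4, Y=1, U=1, V=2, Z=0, W=2) weight 1/800
  (X=4, Y=1, U=1, V=2, Z=1, W=2) weight 3/1600
  (X=4, Y=1, U=1, V=3, Z=0, W=2) weight 1/800
  (X=4, Y=1, U=1, V=3, Z=1, W=2) weight 3/1600
  (X=5, Y=1, U=0, V=2, Z=0, W=1) weight 1/600
  … 87 more
Group by X:
  weight(X=4) = 3/40
  weight(X=5) = 1/10
Total weight = 3/40 + 1/10 = 7/40
P(X=4 | obs) = 3/40 / 7/40 = 3/7
P(X=5 | obs) = 1/10 / 7/40 = 4/7

P(X = 4 | obs) = 3/7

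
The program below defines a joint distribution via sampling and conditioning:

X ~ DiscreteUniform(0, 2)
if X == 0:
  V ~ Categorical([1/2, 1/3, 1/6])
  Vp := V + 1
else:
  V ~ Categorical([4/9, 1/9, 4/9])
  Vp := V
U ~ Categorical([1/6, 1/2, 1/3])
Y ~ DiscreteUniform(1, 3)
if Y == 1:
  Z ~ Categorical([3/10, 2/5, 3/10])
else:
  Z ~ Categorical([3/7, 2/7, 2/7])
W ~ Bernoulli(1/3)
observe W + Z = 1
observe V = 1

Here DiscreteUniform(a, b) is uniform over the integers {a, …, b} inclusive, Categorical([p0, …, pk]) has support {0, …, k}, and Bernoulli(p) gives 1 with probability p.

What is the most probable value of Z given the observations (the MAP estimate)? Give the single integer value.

Enumerate traces; 54 have nonzero weight after conditioning:
  (X=0, V=1, U=0, Y=1, Z=0, W=1) weight 1/1620
  (X=0, V=1, U=0, Y=1, Z=1, W=0) weight 2/1215
  (X=0, V=1, U=0, Y=2, Z=0, W=1) weight 1/1134
  (X=0, V=1, U=0, Y=2, Z=1, W=0) weight 2/1701
  (X=0, V=1, U=0, Y=3, Z=0, W=1) weight 1/1134
  (X=0, V=1, U=0, Y=3, Z=1, W=0) weight 2/1701
  (X=0, V=1, U=1, Y=1, Z=0, W=1) weight 1/540
  (X=0, V=1, U=1, Y=1, Z=1, W=0) weight 2/405
  … 46 more
Group by Z:
  weight(Z=0) = 1/42
  weight(Z=1) = 68/1701
Total weight = 1/42 + 68/1701 = 31/486
P(Z=0 | obs) = 1/42 / 31/486 = 81/217
P(Z=1 | obs) = 68/1701 / 31/486 = 136/217
argmax = 1

argmax_v P(Z = v | obs) = 1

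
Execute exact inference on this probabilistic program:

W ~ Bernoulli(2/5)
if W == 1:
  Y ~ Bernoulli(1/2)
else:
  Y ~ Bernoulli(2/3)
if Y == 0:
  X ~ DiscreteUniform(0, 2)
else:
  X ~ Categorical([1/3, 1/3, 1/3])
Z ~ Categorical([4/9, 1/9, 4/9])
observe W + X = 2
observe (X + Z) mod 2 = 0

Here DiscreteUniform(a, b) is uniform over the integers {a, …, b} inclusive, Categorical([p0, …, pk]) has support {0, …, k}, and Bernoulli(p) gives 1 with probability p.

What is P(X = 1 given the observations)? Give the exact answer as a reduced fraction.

Enumerate traces; 6 have nonzero weight after conditioning:
  (W=0, Y=0, X=2, Z=0) weight 4/135
  (W=0, Y=0, X=2, Z=2) weight 4/135
  (W=0, Y=1, X=2, Z=0) weight 8/135
  (W=0, Y=1, X=2, Z=2) weight 8/135
  (W=1, Y=0, X=1, Z=1) weight 1/135
  (W=1, Y=1, X=1, Z=1) weight 1/135
Group by X:
  weight(X=1) = 2/135
  weight(X=2) = 8/45
Total weight = 2/135 + 8/45 = 26/135
P(X=1 | obs) = 2/135 / 26/135 = 1/13
P(X=2 | obs) = 8/45 / 26/135 = 12/13

P(X = 1 | obs) = 1/13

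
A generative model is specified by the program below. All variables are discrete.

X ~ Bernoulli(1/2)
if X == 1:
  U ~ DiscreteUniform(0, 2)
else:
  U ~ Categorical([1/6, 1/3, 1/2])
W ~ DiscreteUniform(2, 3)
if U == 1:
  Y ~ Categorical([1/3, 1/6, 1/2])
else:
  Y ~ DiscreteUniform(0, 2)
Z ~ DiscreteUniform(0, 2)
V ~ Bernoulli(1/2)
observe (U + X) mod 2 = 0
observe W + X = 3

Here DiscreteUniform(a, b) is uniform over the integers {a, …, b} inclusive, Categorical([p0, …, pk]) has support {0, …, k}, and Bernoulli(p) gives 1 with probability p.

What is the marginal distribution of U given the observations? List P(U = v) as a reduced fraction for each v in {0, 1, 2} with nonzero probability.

Enumerate traces; 54 have nonzero weight after conditioning:
  (X=0, U=0, W=3, Y=0, Z=0, V=0) weight 1/432
  (X=0, U=0, W=3, Y=0, Z=0, V=1) weight 1/432
  (X=0, U=0, W=3, Y=0, Z=1, V=0) weight 1/432
  (X=0, U=0, W=3, Y=0, Z=1, V=1) weight 1/432
  (X=0, U=0, W=3, Y=0, Z=2, V=0) weight 1/432
  (X=0, U=0, W=3, Y=0, Z=2, V=1) weight 1/432
  (X=0, U=0, W=3, Y=1, Z=0, V=0) weight 1/432
  (X=0, U=0, W=3, Y=1, Z=0, V=1) weight 1/432
  (X=0, U=2, W=3, Y=0, Z=0, V=0) weight 1/144
  (X=1, U=1, W=2, Y=0, Z=0, V=0) weight 1/216
  … 44 more
Group by U:
  weight(U=0) = 1/24
  weight(U=1) = 1/12
  weight(U=2) = 1/8
Total weight = 1/24 + 1/12 + 1/8 = 1/4
P(U=0 | obs) = 1/24 / 1/4 = 1/6
P(U=1 | obs) = 1/12 / 1/4 = 1/3
P(U=2 | obs) = 1/8 / 1/4 = 1/2

P(U=0) = 1/6, P(U=1) = 1/3, P(U=2) = 1/2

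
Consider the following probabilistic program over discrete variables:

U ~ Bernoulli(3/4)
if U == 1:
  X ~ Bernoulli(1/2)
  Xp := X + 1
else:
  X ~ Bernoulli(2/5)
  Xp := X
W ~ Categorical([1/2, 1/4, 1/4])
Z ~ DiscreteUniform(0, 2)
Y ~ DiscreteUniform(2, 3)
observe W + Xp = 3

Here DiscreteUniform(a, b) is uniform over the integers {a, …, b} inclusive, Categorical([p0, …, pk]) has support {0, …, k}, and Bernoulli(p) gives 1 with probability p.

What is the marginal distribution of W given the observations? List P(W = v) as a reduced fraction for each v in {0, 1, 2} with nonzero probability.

Enumerate traces; 18 have nonzero weight after conditioning:
  (U=0, X=1, W=2, Z=0, Y=2) weight 1/240
  (U=0, X=1, W=2, Z=0, Y=3) weight 1/240
  (U=0, X=1, W=2, Z=1, Y=2) weight 1/240
  (U=0, X=1, W=2, Z=1, Y=3) weight 1/240
  (U=0, X=1, W=2, Z=2, Y=2) weight 1/240
  (U=0, X=1, W=2, Z=2, Y=3) weight 1/240
  (U=1, X=0, W=2, Z=0, Y=2) weight 1/64
  (U=1, X=0, W=2, Z=0, Y=3) weight 1/64
  (U=1, X=1, W=1, Z=0, Y=2) weight 1/64
  … 9 more
Group by W:
  weight(W=1) = 3/32
  weight(W=2) = 19/160
Total weight = 3/32 + 19/160 = 17/80
P(W=1 | obs) = 3/32 / 17/80 = 15/34
P(W=2 | obs) = 19/160 / 17/80 = 19/34

P(W=1) = 15/34, P(W=2) = 19/34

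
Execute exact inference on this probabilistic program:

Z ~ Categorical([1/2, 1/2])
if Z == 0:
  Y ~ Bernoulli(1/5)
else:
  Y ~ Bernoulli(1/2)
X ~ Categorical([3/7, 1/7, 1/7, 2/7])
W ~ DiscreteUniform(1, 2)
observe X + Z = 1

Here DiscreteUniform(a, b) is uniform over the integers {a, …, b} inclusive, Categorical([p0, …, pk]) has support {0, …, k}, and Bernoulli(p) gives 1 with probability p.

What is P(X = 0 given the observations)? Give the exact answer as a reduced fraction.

P(X = 0 | obs) = 3/4

Enumerate traces; 8 have nonzero weight after conditioning:
  (Z=0, Y=0, X=1, W=1) weight 1/35
  (Z=0, Y=0, X=1, W=2) weight 1/35
  (Z=0, Y=1, X=1, W=1) weight 1/140
  (Z=0, Y=1, X=1, W=2) weight 1/140
  (Z=1, Y=0, X=0, W=1) weight 3/56
  (Z=1, Y=0, X=0, W=2) weight 3/56
  (Z=1, Y=1, X=0, W=1) weight 3/56
  (Z=1, Y=1, X=0, W=2) weight 3/56
Group by X:
  weight(X=0) = 3/14
  weight(X=1) = 1/14
Total weight = 3/14 + 1/14 = 2/7
P(X=0 | obs) = 3/14 / 2/7 = 3/4
P(X=1 | obs) = 1/14 / 2/7 = 1/4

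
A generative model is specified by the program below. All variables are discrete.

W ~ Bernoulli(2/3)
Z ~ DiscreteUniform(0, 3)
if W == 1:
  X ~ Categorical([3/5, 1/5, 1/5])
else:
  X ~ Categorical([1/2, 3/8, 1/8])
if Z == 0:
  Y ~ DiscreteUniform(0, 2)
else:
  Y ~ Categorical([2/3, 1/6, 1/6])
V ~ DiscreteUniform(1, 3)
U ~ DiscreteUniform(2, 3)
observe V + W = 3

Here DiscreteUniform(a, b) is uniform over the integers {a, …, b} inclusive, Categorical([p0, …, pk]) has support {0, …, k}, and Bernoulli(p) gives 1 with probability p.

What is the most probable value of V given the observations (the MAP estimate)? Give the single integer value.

Enumerate traces; 144 have nonzero weight after conditioning:
  (W=0, Z=0, X=0, Y=0, V=3, U=2) weight 1/432
  (W=0, Z=0, X=0, Y=0, V=3, U=3) weight 1/432
  (W=0, Z=0, X=0, Y=1, V=3, U=2) weight 1/432
  (W=0, Z=0, X=0, Y=1, V=3, U=3) weight 1/432
  (W=0, Z=0, X=0, Y=2, V=3, U=2) weight 1/432
  (W=0, Z=0, X=0, Y=2, V=3, U=3) weight 1/432
  (W=0, Z=0, X=1, Y=0, V=3, U=2) weight 1/576
  (W=0, Z=0, X=1, Y=0, V=3, U=3) weight 1/576
  (W=1, Z=0, X=0, Y=0, V=2, U=2) weight 1/180
  … 135 more
Group by V:
  weight(V=2) = 2/9
  weight(V=3) = 1/9
Total weight = 2/9 + 1/9 = 1/3
P(V=2 | obs) = 2/9 / 1/3 = 2/3
P(V=3 | obs) = 1/9 / 1/3 = 1/3
argmax = 2

argmax_v P(V = v | obs) = 2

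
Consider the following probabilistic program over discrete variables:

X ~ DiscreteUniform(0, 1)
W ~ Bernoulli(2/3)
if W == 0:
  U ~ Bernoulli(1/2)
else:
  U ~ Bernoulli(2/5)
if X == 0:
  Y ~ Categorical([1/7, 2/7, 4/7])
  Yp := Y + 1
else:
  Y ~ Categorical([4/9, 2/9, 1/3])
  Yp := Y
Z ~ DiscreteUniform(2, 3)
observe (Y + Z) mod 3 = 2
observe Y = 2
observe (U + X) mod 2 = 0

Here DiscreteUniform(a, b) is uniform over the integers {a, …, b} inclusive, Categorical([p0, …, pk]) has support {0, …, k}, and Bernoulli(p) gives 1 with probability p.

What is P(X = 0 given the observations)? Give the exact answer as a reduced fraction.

Enumerate traces; 4 have nonzero weight after conditioning:
  (X=0, W=0, U=0, Y=2, Z=3) weight 1/42
  (X=0, W=1, U=0, Y=2, Z=3) weight 2/35
  (X=1, W=0, U=1, Y=2, Z=3) weight 1/72
  (X=1, W=1, U=1, Y=2, Z=3) weight 1/45
Group by X:
  weight(X=0) = 17/210
  weight(X=1) = 13/360
Total weight = 17/210 + 13/360 = 59/504
P(X=0 | obs) = 17/210 / 59/504 = 204/295
P(X=1 | obs) = 13/360 / 59/504 = 91/295

P(X = 0 | obs) = 204/295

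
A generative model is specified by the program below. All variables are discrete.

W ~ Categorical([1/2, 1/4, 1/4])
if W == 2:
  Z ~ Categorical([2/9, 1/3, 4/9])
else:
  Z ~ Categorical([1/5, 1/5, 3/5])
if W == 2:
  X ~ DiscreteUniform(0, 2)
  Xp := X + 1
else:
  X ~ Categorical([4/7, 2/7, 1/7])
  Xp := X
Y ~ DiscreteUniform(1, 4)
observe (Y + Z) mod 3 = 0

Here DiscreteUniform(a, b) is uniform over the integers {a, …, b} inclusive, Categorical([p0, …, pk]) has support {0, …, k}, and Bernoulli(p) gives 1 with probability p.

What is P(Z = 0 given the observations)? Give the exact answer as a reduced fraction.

Enumerate traces; 36 have nonzero weight after conditioning:
  (W=0, Z=0, X=0, Y=3) weight 1/70
  (W=0, Z=0, X=1, Y=3) weight 1/140
  (W=0, Z=0, X=2, Y=3) weight 1/280
  (W=0, Z=1, X=0, Y=2) weight 1/70
  (W=0, Z=1, X=1, Y=2) weight 1/140
  (W=0, Z=1, X=2, Y=2) weight 1/280
  (W=0, Z=2, X=0, Y=1) weight 3/70
  (W=0, Z=2, X=0, Y=4) weight 3/70
  … 28 more
Group by Z:
  weight(Z=0) = 37/720
  weight(Z=1) = 7/120
  weight(Z=2) = 101/360
Total weight = 37/720 + 7/120 + 101/360 = 281/720
P(Z=0 | obs) = 37/720 / 281/720 = 37/281
P(Z=1 | obs) = 7/120 / 281/720 = 42/281
P(Z=2 | obs) = 101/360 / 281/720 = 202/281

P(Z = 0 | obs) = 37/281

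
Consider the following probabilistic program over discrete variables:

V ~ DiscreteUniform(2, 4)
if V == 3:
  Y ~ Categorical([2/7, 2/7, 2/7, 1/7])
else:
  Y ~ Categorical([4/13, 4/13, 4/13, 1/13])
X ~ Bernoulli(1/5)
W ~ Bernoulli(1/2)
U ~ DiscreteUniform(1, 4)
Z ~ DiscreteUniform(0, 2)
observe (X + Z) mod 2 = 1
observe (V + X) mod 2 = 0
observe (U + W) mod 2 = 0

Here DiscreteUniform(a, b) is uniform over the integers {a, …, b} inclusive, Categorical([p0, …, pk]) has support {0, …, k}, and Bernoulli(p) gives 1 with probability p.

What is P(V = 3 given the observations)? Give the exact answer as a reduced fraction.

P(V = 3 | obs) = 1/5

Enumerate traces; 64 have nonzero weight after conditioning:
  (V=2, Y=0, X=0, W=0, U=2, Z=1) weight 2/585
  (V=2, Y=0, X=0, W=0, U=4, Z=1) weight 2/585
  (V=2, Y=0, X=0, W=1, U=1, Z=1) weight 2/585
  (V=2, Y=0, X=0, W=1, U=3, Z=1) weight 2/585
  (V=2, Y=1, X=0, W=0, U=2, Z=1) weight 2/585
  (V=2, Y=1, X=0, W=0, U=4, Z=1) weight 2/585
  (V=2, Y=1, X=0, W=1, U=1, Z=1) weight 2/585
  (V=2, Y=1, X=0, W=1, U=3, Z=1) weight 2/585
  (V=3, Y=0, X=1, W=0, U=2, Z=0) weight 1/1260
  (V=4, Y=0, X=0, W=0, U=2, Z=1) weight 2/585
  … 54 more
Group by V:
  weight(V=2) = 2/45
  weight(V=3) = 1/45
  weight(V=4) = 2/45
Total weight = 2/45 + 1/45 + 2/45 = 1/9
P(V=2 | obs) = 2/45 / 1/9 = 2/5
P(V=3 | obs) = 1/45 / 1/9 = 1/5
P(V=4 | obs) = 2/45 / 1/9 = 2/5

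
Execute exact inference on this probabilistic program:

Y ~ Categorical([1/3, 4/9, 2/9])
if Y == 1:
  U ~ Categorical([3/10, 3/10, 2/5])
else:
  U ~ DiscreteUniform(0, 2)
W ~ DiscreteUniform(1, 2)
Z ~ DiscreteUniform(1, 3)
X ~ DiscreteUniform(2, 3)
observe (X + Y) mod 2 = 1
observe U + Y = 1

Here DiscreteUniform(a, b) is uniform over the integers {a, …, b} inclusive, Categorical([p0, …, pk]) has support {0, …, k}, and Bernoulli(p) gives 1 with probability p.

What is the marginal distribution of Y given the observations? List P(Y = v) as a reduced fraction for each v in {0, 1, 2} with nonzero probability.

P(Y=0) = 5/11, P(Y=1) = 6/11

Enumerate traces; 12 have nonzero weight after conditioning:
  (Y=0, U=1, W=1, Z=1, X=3) weight 1/108
  (Y=0, U=1, W=1, Z=2, X=3) weight 1/108
  (Y=0, U=1, W=1, Z=3, X=3) weight 1/108
  (Y=0, U=1, W=2, Z=1, X=3) weight 1/108
  (Y=0, U=1, W=2, Z=2, X=3) weight 1/108
  (Y=0, U=1, W=2, Z=3, X=3) weight 1/108
  (Y=1, U=0, W=1, Z=1, X=2) weight 1/90
  (Y=1, U=0, W=1, Z=2, X=2) weight 1/90
  … 4 more
Group by Y:
  weight(Y=0) = 1/18
  weight(Y=1) = 1/15
Total weight = 1/18 + 1/15 = 11/90
P(Y=0 | obs) = 1/18 / 11/90 = 5/11
P(Y=1 | obs) = 1/15 / 11/90 = 6/11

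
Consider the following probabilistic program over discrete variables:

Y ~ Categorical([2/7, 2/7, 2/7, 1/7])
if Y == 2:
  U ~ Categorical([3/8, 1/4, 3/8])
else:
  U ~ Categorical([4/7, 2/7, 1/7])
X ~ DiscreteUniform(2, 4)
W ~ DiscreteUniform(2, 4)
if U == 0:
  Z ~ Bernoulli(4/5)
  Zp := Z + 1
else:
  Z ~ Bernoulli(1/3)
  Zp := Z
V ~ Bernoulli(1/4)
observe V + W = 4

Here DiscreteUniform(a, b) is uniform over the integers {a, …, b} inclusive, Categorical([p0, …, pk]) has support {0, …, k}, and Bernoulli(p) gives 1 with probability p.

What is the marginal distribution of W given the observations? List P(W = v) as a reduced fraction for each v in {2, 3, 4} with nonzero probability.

P(W=3) = 1/4, P(W=4) = 3/4

Enumerate traces; 144 have nonzero weight after conditioning:
  (Y=0, U=0, X=2, W=3, Z=0, V=1) weight 2/2205
  (Y=0, U=0, X=2, W=3, Z=1, V=1) weight 8/2205
  (Y=0, U=0, X=2, W=4, Z=0, V=0) weight 2/735
  (Y=0, U=0, X=2, W=4, Z=1, V=0) weight 8/735
  (Y=0, U=0, X=3, W=3, Z=0, V=1) weight 2/2205
  (Y=0, U=0, X=3, W=3, Z=1, V=1) weight 8/2205
  (Y=0, U=0, X=3, W=4, Z=0, V=0) weight 2/735
  (Y=0, U=0, X=3, W=4, Z=1, V=0) weight 8/735
  … 136 more
Group by W:
  weight(W=3) = 1/12
  weight(W=4) = 1/4
Total weight = 1/12 + 1/4 = 1/3
P(W=3 | obs) = 1/12 / 1/3 = 1/4
P(W=4 | obs) = 1/4 / 1/3 = 3/4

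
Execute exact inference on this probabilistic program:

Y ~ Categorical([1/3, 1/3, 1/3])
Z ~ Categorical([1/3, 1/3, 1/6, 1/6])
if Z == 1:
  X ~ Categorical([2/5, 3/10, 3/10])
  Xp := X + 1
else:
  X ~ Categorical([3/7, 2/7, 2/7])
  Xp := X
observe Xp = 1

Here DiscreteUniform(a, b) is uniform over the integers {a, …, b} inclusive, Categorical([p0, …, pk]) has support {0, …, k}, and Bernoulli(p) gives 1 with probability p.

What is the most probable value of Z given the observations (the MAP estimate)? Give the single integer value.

argmax_v P(Z = v | obs) = 1

Enumerate traces; 12 have nonzero weight after conditioning:
  (Y=0, Z=0, X=1) weight 2/63
  (Y=0, Z=1, X=0) weight 2/45
  (Y=0, Z=2, X=1) weight 1/63
  (Y=0, Z=3, X=1) weight 1/63
  (Y=1, Z=0, X=1) weight 2/63
  (Y=1, Z=1, X=0) weight 2/45
  (Y=1, Z=2, X=1) weight 1/63
  (Y=1, Z=3, X=1) weight 1/63
  … 4 more
Group by Z:
  weight(Z=0) = 2/21
  weight(Z=1) = 2/15
  weight(Z=2) = 1/21
  weight(Z=3) = 1/21
Total weight = 2/21 + 2/15 + 1/21 + 1/21 = 34/105
P(Z=0 | obs) = 2/21 / 34/105 = 5/17
P(Z=1 | obs) = 2/15 / 34/105 = 7/17
P(Z=2 | obs) = 1/21 / 34/105 = 5/34
P(Z=3 | obs) = 1/21 / 34/105 = 5/34
argmax = 1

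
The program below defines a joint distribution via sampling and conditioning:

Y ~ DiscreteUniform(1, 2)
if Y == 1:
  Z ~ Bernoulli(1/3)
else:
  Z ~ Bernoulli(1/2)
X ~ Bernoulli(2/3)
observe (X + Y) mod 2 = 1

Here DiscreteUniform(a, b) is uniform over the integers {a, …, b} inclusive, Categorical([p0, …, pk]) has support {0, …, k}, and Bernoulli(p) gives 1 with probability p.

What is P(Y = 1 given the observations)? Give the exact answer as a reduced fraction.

P(Y = 1 | obs) = 1/3

Enumerate traces; 4 have nonzero weight after conditioning:
  (Y=1, Z=0, X=0) weight 1/9
  (Y=1, Z=1, X=0) weight 1/18
  (Y=2, Z=0, X=1) weight 1/6
  (Y=2, Z=1, X=1) weight 1/6
Group by Y:
  weight(Y=1) = 1/6
  weight(Y=2) = 1/3
Total weight = 1/6 + 1/3 = 1/2
P(Y=1 | obs) = 1/6 / 1/2 = 1/3
P(Y=2 | obs) = 1/3 / 1/2 = 2/3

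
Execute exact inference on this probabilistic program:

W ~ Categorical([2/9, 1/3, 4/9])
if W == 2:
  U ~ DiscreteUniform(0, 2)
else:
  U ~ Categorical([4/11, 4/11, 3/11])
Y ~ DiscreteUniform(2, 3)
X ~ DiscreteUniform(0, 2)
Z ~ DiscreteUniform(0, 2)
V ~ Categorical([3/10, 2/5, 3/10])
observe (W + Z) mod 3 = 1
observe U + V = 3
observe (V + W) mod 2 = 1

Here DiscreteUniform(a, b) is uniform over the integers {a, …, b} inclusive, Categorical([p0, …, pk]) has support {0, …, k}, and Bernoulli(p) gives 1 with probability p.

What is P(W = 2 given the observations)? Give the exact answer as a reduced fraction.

P(W = 2 | obs) = 44/89

Enumerate traces; 18 have nonzero weight after conditioning:
  (W=0, U=2, Y=2, X=0, Z=1, V=1) weight 2/1485
  (W=0, U=2, Y=2, X=1, Z=1, V=1) weight 2/1485
  (W=0, U=2, Y=2, X=2, Z=1, V=1) weight 2/1485
  (W=0, U=2, Y=3, X=0, Z=1, V=1) weight 2/1485
  (W=0, U=2, Y=3, X=1, Z=1, V=1) weight 2/1485
  (W=0, U=2, Y=3, X=2, Z=1, V=1) weight 2/1485
  (W=1, U=1, Y=2, X=0, Z=0, V=2) weight 1/495
  (W=1, U=1, Y=2, X=1, Z=0, V=2) weight 1/495
  (W=2, U=2, Y=2, X=0, Z=2, V=1) weight 4/1215
  … 9 more
Group by W:
  weight(W=0) = 4/495
  weight(W=1) = 2/165
  weight(W=2) = 8/405
Total weight = 4/495 + 2/165 + 8/405 = 178/4455
P(W=0 | obs) = 4/495 / 178/4455 = 18/89
P(W=1 | obs) = 2/165 / 178/4455 = 27/89
P(W=2 | obs) = 8/405 / 178/4455 = 44/89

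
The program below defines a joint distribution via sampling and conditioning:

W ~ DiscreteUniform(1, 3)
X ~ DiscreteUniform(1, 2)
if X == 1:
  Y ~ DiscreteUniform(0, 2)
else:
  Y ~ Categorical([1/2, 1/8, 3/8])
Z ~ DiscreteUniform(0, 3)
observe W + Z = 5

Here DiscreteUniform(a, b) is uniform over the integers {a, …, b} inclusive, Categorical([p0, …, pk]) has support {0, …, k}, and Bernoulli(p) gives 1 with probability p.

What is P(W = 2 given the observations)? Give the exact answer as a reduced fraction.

P(W = 2 | obs) = 1/2

Enumerate traces; 12 have nonzero weight after conditioning:
  (W=2, X=1, Y=0, Z=3) weight 1/72
  (W=2, X=1, Y=1, Z=3) weight 1/72
  (W=2, X=1, Y=2, Z=3) weight 1/72
  (W=2, X=2, Y=0, Z=3) weight 1/48
  (W=2, X=2, Y=1, Z=3) weight 1/192
  (W=2, X=2, Y=2, Z=3) weight 1/64
  (W=3, X=1, Y=0, Z=2) weight 1/72
  (W=3, X=1, Y=1, Z=2) weight 1/72
  … 4 more
Group by W:
  weight(W=2) = 1/12
  weight(W=3) = 1/12
Total weight = 1/12 + 1/12 = 1/6
P(W=2 | obs) = 1/12 / 1/6 = 1/2
P(W=3 | obs) = 1/12 / 1/6 = 1/2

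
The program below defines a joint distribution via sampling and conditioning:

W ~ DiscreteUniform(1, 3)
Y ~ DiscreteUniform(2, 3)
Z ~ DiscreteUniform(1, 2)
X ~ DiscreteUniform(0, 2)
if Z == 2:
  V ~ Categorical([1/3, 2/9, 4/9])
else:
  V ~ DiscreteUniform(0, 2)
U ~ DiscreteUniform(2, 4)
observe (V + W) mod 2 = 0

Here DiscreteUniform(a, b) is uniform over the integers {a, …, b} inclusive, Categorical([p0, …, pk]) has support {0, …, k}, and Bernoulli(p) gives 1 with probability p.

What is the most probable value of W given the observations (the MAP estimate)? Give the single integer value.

Enumerate traces; 144 have nonzero weight after conditioning:
  (W=1, Y=2, Z=1, X=0, V=1, U=2) weight 1/324
  (W=1, Y=2, Z=1, X=0, V=1, U=3) weight 1/324
  (W=1, Y=2, Z=1, X=0, V=1, U=4) weight 1/324
  (W=1, Y=2, Z=1, X=1, V=1, U=2) weight 1/324
  (W=1, Y=2, Z=1, X=1, V=1, U=3) weight 1/324
  (W=1, Y=2, Z=1, X=1, V=1, U=4) weight 1/324
  (W=1, Y=2, Z=1, X=2, V=1, U=2) weight 1/324
  (W=1, Y=2, Z=1, X=2, V=1, U=3) weight 1/324
  (W=2, Y=2, Z=1, X=0, V=0, U=2) weight 1/324
  (W=3, Y=2, Z=1, X=0, V=1, U=2) weight 1/324
  … 134 more
Group by W:
  weight(W=1) = 5/54
  weight(W=2) = 13/54
  weight(W=3) = 5/54
Total weight = 5/54 + 13/54 + 5/54 = 23/54
P(W=1 | obs) = 5/54 / 23/54 = 5/23
P(W=2 | obs) = 13/54 / 23/54 = 13/23
P(W=3 | obs) = 5/54 / 23/54 = 5/23
argmax = 2

argmax_v P(W = v | obs) = 2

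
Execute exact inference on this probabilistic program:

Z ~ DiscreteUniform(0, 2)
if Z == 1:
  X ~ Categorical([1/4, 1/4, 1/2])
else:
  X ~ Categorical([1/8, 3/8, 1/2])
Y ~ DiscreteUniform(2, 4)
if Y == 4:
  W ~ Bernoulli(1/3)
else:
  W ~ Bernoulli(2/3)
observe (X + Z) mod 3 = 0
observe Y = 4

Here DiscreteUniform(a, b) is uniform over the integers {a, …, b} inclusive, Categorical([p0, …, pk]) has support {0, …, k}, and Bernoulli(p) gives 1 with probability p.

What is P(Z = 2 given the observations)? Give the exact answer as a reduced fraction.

P(Z = 2 | obs) = 3/8

Enumerate traces; 6 have nonzero weight after conditioning:
  (Z=0, X=0, Y=4, W=0) weight 1/108
  (Z=0, X=0, Y=4, W=1) weight 1/216
  (Z=1, X=2, Y=4, W=0) weight 1/27
  (Z=1, X=2, Y=4, W=1) weight 1/54
  (Z=2, X=1, Y=4, W=0) weight 1/36
  (Z=2, X=1, Y=4, W=1) weight 1/72
Group by Z:
  weight(Z=0) = 1/72
  weight(Z=1) = 1/18
  weight(Z=2) = 1/24
Total weight = 1/72 + 1/18 + 1/24 = 1/9
P(Z=0 | obs) = 1/72 / 1/9 = 1/8
P(Z=1 | obs) = 1/18 / 1/9 = 1/2
P(Z=2 | obs) = 1/24 / 1/9 = 3/8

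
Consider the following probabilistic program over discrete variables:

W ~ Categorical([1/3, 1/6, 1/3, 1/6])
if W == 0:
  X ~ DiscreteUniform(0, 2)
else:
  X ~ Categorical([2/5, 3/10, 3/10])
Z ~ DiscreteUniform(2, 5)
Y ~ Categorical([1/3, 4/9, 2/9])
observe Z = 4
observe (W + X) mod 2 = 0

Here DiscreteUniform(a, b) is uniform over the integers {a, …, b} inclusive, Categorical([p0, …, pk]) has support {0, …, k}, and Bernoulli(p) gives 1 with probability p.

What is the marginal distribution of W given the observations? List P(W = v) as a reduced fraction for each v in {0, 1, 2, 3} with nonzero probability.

P(W=0) = 2/5, P(W=1) = 9/100, P(W=2) = 21/50, P(W=3) = 9/100

Enumerate traces; 18 have nonzero weight after conditioning:
  (W=0, X=0, Z=4, Y=0) weight 1/108
  (W=0, X=0, Z=4, Y=1) weight 1/81
  (W=0, X=0, Z=4, Y=2) weight 1/162
  (W=0, X=2, Z=4, Y=0) weight 1/108
  (W=0, X=2, Z=4, Y=1) weight 1/81
  (W=0, X=2, Z=4, Y=2) weight 1/162
  (W=1, X=1, Z=4, Y=0) weight 1/240
  (W=1, X=1, Z=4, Y=1) weight 1/180
  (W=2, X=0, Z=4, Y=0) weight 1/90
  (W=3, X=1, Z=4, Y=0) weight 1/240
  … 8 more
Group by W:
  weight(W=0) = 1/18
  weight(W=1) = 1/80
  weight(W=2) = 7/120
  weight(W=3) = 1/80
Total weight = 1/18 + 1/80 + 7/120 + 1/80 = 5/36
P(W=0 | obs) = 1/18 / 5/36 = 2/5
P(W=1 | obs) = 1/80 / 5/36 = 9/100
P(W=2 | obs) = 7/120 / 5/36 = 21/50
P(W=3 | obs) = 1/80 / 5/36 = 9/100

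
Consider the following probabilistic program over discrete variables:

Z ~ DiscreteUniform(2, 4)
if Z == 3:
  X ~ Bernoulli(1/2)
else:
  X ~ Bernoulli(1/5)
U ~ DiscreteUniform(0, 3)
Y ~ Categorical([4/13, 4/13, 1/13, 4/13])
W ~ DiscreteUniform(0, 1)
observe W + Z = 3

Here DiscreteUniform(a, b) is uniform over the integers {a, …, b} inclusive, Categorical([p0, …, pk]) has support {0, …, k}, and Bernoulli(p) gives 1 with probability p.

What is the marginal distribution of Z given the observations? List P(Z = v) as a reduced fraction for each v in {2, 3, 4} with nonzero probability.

P(Z=2) = 1/2, P(Z=3) = 1/2

Enumerate traces; 64 have nonzero weight after conditioning:
  (Z=2, X=0, U=0, Y=0, W=1) weight 2/195
  (Z=2, X=0, U=0, Y=1, W=1) weight 2/195
  (Z=2, X=0, U=0, Y=2, W=1) weight 1/390
  (Z=2, X=0, U=0, Y=3, W=1) weight 2/195
  (Z=2, X=0, U=1, Y=0, W=1) weight 2/195
  (Z=2, X=0, U=1, Y=1, W=1) weight 2/195
  (Z=2, X=0, U=1, Y=2, W=1) weight 1/390
  (Z=2, X=0, U=1, Y=3, W=1) weight 2/195
  (Z=3, X=0, U=0, Y=0, W=0) weight 1/156
  … 55 more
Group by Z:
  weight(Z=2) = 1/6
  weight(Z=3) = 1/6
Total weight = 1/6 + 1/6 = 1/3
P(Z=2 | obs) = 1/6 / 1/3 = 1/2
P(Z=3 | obs) = 1/6 / 1/3 = 1/2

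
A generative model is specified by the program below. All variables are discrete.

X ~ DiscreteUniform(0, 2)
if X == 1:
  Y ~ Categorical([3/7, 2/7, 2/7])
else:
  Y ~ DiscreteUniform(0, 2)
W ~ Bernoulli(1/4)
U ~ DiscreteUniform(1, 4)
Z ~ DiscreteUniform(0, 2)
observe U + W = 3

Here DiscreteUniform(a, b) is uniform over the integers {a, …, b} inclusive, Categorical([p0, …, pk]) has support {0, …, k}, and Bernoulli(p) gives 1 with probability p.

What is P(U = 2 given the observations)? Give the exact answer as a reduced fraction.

P(U = 2 | obs) = 1/4

Enumerate traces; 54 have nonzero weight after conditioning:
  (X=0, Y=0, W=0, U=3, Z=0) weight 1/144
  (X=0, Y=0, W=0, U=3, Z=1) weight 1/144
  (X=0, Y=0, W=0, U=3, Z=2) weight 1/144
  (X=0, Y=0, W=1, U=2, Z=0) weight 1/432
  (X=0, Y=0, W=1, U=2, Z=1) weight 1/432
  (X=0, Y=0, W=1, U=2, Z=2) weight 1/432
  (X=0, Y=1, W=0, U=3, Z=0) weight 1/144
  (X=0, Y=1, W=0, U=3, Z=1) weight 1/144
  … 46 more
Group by U:
  weight(U=2) = 1/16
  weight(U=3) = 3/16
Total weight = 1/16 + 3/16 = 1/4
P(U=2 | obs) = 1/16 / 1/4 = 1/4
P(U=3 | obs) = 3/16 / 1/4 = 3/4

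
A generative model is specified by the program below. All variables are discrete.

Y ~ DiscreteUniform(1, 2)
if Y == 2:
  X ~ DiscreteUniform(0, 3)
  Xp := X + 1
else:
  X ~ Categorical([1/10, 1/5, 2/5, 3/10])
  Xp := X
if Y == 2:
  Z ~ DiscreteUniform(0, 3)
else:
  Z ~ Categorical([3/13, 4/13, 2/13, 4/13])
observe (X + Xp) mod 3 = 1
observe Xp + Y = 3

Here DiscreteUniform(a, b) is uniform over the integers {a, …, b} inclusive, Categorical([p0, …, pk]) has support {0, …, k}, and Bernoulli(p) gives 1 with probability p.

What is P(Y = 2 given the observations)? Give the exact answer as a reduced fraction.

P(Y = 2 | obs) = 5/13

Enumerate traces; 8 have nonzero weight after conditioning:
  (Y=1, X=2, Z=0) weight 3/65
  (Y=1, X=2, Z=1) weight 4/65
  (Y=1, X=2, Z=2) weight 2/65
  (Y=1, X=2, Z=3) weight 4/65
  (Y=2, X=0, Z=0) weight 1/32
  (Y=2, X=0, Z=1) weight 1/32
  (Y=2, X=0, Z=2) weight 1/32
  (Y=2, X=0, Z=3) weight 1/32
Group by Y:
  weight(Y=1) = 1/5
  weight(Y=2) = 1/8
Total weight = 1/5 + 1/8 = 13/40
P(Y=1 | obs) = 1/5 / 13/40 = 8/13
P(Y=2 | obs) = 1/8 / 13/40 = 5/13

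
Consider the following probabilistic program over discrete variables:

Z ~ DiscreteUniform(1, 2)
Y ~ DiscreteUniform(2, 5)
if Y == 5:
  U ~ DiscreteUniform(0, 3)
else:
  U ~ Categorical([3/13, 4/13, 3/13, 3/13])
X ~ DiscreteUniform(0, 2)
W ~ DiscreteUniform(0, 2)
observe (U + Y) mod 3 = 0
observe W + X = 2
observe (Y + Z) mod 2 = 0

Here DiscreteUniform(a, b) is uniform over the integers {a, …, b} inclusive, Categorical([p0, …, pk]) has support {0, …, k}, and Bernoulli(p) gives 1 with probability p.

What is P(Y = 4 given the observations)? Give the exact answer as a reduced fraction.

P(Y = 4 | obs) = 12/65

Enumerate traces; 15 have nonzero weight after conditioning:
  (Z=1, Y=3, U=0, X=0, W=2) weight 1/312
  (Z=1, Y=3, U=0, X=1, W=1) weight 1/312
  (Z=1, Y=3, U=0, X=2, W=0) weight 1/312
  (Z=1, Y=3, U=3, X=0, W=2) weight 1/312
  (Z=1, Y=3, U=3, X=1, W=1) weight 1/312
  (Z=1, Y=3, U=3, X=2, W=0) weight 1/312
  (Z=1, Y=5, U=1, X=0, W=2) weight 1/288
  (Z=1, Y=5, U=1, X=1, W=1) weight 1/288
  (Z=2, Y=2, U=1, X=0, W=2) weight 1/234
  (Z=2, Y=4, U=2, X=0, W=2) weight 1/312
  … 5 more
Group by Y:
  weight(Y=2) = 1/78
  weight(Y=3) = 1/52
  weight(Y=4) = 1/104
  weight(Y=5) = 1/96
Total weight = 1/78 + 1/52 + 1/104 + 1/96 = 5/96
P(Y=2 | obs) = 1/78 / 5/96 = 16/65
P(Y=3 | obs) = 1/52 / 5/96 = 24/65
P(Y=4 | obs) = 1/104 / 5/96 = 12/65
P(Y=5 | obs) = 1/96 / 5/96 = 1/5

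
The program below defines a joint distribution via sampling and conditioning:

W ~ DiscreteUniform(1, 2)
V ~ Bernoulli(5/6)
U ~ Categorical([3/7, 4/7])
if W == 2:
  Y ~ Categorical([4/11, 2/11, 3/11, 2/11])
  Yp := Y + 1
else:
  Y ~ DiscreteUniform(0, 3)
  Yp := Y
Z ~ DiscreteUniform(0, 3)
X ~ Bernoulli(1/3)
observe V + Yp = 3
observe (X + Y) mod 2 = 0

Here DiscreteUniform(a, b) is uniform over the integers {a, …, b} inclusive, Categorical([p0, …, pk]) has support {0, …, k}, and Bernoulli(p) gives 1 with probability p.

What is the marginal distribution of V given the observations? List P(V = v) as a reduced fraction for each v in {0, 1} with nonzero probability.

Enumerate traces; 32 have nonzero weight after conditioning:
  (W=1, V=0, U=0, Y=3, Z=0, X=1) weight 1/1344
  (W=1, V=0, U=0, Y=3, Z=1, X=1) weight 1/1344
  (W=1, V=0, U=0, Y=3, Z=2, X=1) weight 1/1344
  (W=1, V=0, U=0, Y=3, Z=3, X=1) weight 1/1344
  (W=1, V=0, U=1, Y=3, Z=0, X=1) weight 1/1008
  (W=1, V=0, U=1, Y=3, Z=1, X=1) weight 1/1008
  (W=1, V=0, U=1, Y=3, Z=2, X=1) weight 1/1008
  (W=1, V=0, U=1, Y=3, Z=3, X=1) weight 1/1008
  (W=1, V=1, U=0, Y=2, Z=0, X=0) weight 5/672
  … 23 more
Group by V:
  weight(V=0) = 35/1584
  weight(V=1) = 25/264
Total weight = 35/1584 + 25/264 = 185/1584
P(V=0 | obs) = 35/1584 / 185/1584 = 7/37
P(V=1 | obs) = 25/264 / 185/1584 = 30/37

P(V=0) = 7/37, P(V=1) = 30/37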